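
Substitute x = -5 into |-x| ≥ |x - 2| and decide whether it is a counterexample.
Substitute x = -5 into the relation:
x = -5: LHS = |-(-5)| = |5| = 5, RHS = |(-5) - 2| = |-7| = 7; 5 ≥ 7 — FAILS

Since the claim fails at x = -5, this value is a counterexample.

Answer: Yes, x = -5 is a counterexample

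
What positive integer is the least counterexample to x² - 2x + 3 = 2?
Testing positive integers:
x = 1: LHS = 1² - 2·1 + 3 = 2; 2 = 2 — holds
x = 2: LHS = 2² - 2·2 + 3 = 3; 3 = 2 — FAILS  ← smallest positive counterexample

Answer: x = 2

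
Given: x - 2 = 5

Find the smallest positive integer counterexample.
Testing positive integers:
x = 1: LHS = 1 - 2 = -1; -1 = 5 — FAILS  ← smallest positive counterexample

Answer: x = 1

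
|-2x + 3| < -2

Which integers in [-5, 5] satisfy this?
An absolute value is never negative, so the left side is ≥ 0 for every x, while the right side is -2. Tightest case in [-5, 5] is x = 1:
x = 1: LHS = |-2·1 + 3| = |1| = 1; 1 < -2 — FAILS
Hence LHS − RHS is never negative, i.e. LHS ≥ RHS throughout, so the claimed relation (<) fails for every integer in [-5, 5].

Answer: None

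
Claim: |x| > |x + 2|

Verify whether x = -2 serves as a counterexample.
Substitute x = -2 into the relation:
x = -2: LHS = |-2| = 2, RHS = |(-2) + 2| = |0| = 0; 2 > 0 — holds

The claim holds here, so x = -2 is not a counterexample. (A counterexample exists elsewhere, e.g. x = 0.)

Answer: No, x = -2 is not a counterexample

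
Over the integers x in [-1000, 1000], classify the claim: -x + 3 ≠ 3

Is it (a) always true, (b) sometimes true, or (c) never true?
Holds at x = 1: LHS = -1 + 3 = 2; 2 ≠ 3 — holds
Fails at x = 0: LHS = -0 + 3 = 3; 3 ≠ 3 — FAILS
It is satisfied by some integers in the range but not all.

Answer: Sometimes true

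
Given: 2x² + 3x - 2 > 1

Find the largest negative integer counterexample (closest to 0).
Testing negative integers from -1 downward:
x = -1: LHS = 2·(-1)² + 3·(-1) - 2 = -3; -3 > 1 — FAILS  ← closest negative counterexample to 0

Answer: x = -1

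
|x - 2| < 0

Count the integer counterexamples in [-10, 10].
Counterexamples in [-10, 10]: {-10, -9, -8, -7, -6, -5, -4, -3, -2, -1, 0, 1, 2, 3, 4, 5, 6, 7, 8, 9, 10}.

Counting them gives 21 values.

Answer: 21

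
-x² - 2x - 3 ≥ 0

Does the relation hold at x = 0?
x = 0: LHS = -0² - 2·0 - 3 = -3; -3 ≥ 0 — FAILS

The relation fails at x = 0, so x = 0 is a counterexample.

Answer: No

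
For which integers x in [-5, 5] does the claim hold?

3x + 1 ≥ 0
Holds for: {0, 1, 2, 3, 4, 5}
Fails for: {-5, -4, -3, -2, -1}

Answer: {0, 1, 2, 3, 4, 5}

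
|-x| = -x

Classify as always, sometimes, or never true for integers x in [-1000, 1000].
Holds at x = 0: LHS = |-0| = |0| = 0, RHS = -0 = 0; 0 = 0 — holds
Fails at x = 1: LHS = |-1| = 1; 1 = -1 — FAILS
It is satisfied by some integers in the range but not all.

Answer: Sometimes true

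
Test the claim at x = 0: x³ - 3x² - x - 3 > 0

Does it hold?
x = 0: LHS = 0³ - 3·0² - 0 - 3 = -3; -3 > 0 — FAILS

The relation fails at x = 0, so x = 0 is a counterexample.

Answer: No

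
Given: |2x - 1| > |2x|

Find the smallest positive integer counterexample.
Testing positive integers:
x = 1: LHS = |2·1 - 1| = |1| = 1, RHS = |2·1| = |2| = 2; 1 > 2 — FAILS  ← smallest positive counterexample

Answer: x = 1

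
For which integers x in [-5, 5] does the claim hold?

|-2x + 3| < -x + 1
Over all integers in [-5, 5], LHS − RHS is smallest at x = 1, where it equals 1:
x = 1: LHS = |-2·1 + 3| = |1| = 1, RHS = -1 + 1 = 0; 1 < 0 — FAILS
At the ends of the range:
x = -5: LHS = |-2·(-5) + 3| = |13| = 13, RHS = -(-5) + 1 = 6; 13 < 6 — FAILS
x = 5: LHS = |-2·5 + 3| = |-7| = 7, RHS = -5 + 1 = -4; 7 < -4 — FAILS
Hence LHS − RHS is never negative, i.e. LHS ≥ RHS throughout, so the claimed relation (<) fails for every integer in [-5, 5].

Answer: None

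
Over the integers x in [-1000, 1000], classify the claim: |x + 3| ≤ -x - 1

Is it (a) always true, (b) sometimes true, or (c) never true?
Holds at x = -2: LHS = |(-2) + 3| = |1| = 1, RHS = -(-2) - 1 = 1; 1 ≤ 1 — holds
Fails at x = 0: LHS = |0 + 3| = |3| = 3, RHS = -0 - 1 = -1; 3 ≤ -1 — FAILS
It is satisfied by some integers in the range but not all.

Answer: Sometimes true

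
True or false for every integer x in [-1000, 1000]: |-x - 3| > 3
The claim fails at x = 0:
x = 0: LHS = |-0 - 3| = |-3| = 3; 3 > 3 — FAILS

Because a single integer refutes it, the statement is false.

Answer: False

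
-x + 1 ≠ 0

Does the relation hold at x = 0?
x = 0: LHS = -0 + 1 = 1; 1 ≠ 0 — holds

The relation is satisfied at x = 0.

Answer: Yes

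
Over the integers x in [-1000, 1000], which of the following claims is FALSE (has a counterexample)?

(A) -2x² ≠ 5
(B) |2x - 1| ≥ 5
(A) Over all integers in [-1000, 1000], LHS − RHS is always negative; it is closest to 0 at x = 0, where it equals -5:
x = 0: LHS = -2·0² = 0; 0 ≠ 5 — holds
At the ends of the range:
x = -1000: LHS = -2·(-1000)² = -2000000; -2000000 ≠ 5 — holds
x = 1000: LHS = -2·1000² = -2000000; -2000000 ≠ 5 — holds
Hence LHS − RHS is never 0, i.e. the two sides are never equal, so the relation holds for every integer in [-1000, 1000].

(B) x = 0: LHS = |2·0 - 1| = |-1| = 1; 1 ≥ 5 — FAILS

Only (B) has a counterexample.

Answer: B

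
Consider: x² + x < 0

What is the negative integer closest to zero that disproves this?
Testing negative integers from -1 downward:
x = -1: LHS = (-1)² + (-1) = 0; 0 < 0 — FAILS  ← closest negative counterexample to 0

Answer: x = -1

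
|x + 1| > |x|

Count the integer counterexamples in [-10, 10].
Counterexamples in [-10, 10]: {-10, -9, -8, -7, -6, -5, -4, -3, -2, -1}.

Counting them gives 10 values.

Answer: 10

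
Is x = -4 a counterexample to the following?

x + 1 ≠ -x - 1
Substitute x = -4 into the relation:
x = -4: LHS = (-4) + 1 = -3, RHS = -(-4) - 1 = 3; -3 ≠ 3 — holds

The claim holds here, so x = -4 is not a counterexample. (A counterexample exists elsewhere, e.g. x = -1.)

Answer: No, x = -4 is not a counterexample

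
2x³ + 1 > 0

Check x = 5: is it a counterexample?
Substitute x = 5 into the relation:
x = 5: LHS = 2·5³ + 1 = 251; 251 > 0 — holds

The claim holds here, so x = 5 is not a counterexample. (A counterexample exists elsewhere, e.g. x = -1.)

Answer: No, x = 5 is not a counterexample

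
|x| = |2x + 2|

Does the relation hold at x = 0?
x = 0: LHS = |0| = 0, RHS = |2·0 + 2| = |2| = 2; 0 = 2 — FAILS

The relation fails at x = 0, so x = 0 is a counterexample.

Answer: No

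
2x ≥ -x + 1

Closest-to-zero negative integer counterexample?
Testing negative integers from -1 downward:
x = -1: LHS = 2·(-1) = -2, RHS = -(-1) + 1 = 2; -2 ≥ 2 — FAILS  ← closest negative counterexample to 0

Answer: x = -1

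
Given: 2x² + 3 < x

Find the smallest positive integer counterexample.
Testing positive integers:
x = 1: LHS = 2·1² + 3 = 5; 5 < 1 — FAILS  ← smallest positive counterexample

Answer: x = 1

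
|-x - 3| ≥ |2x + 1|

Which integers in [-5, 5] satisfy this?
Holds for: {-1, 0, 1, 2}
Fails for: {-5, -4, -3, -2, 3, 4, 5}

Answer: {-1, 0, 1, 2}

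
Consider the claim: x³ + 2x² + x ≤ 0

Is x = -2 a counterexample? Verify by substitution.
Substitute x = -2 into the relation:
x = -2: LHS = (-2)³ + 2·(-2)² + (-2) = -2; -2 ≤ 0 — holds

The claim holds here, so x = -2 is not a counterexample. (A counterexample exists elsewhere, e.g. x = 1.)

Answer: No, x = -2 is not a counterexample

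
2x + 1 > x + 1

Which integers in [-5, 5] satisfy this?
Holds for: {1, 2, 3, 4, 5}
Fails for: {-5, -4, -3, -2, -1, 0}

Answer: {1, 2, 3, 4, 5}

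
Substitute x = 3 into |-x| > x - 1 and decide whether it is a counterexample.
Substitute x = 3 into the relation:
x = 3: LHS = |-3| = 3, RHS = 3 - 1 = 2; 3 > 2 — holds

The relation holds at x = 3, so it is not a counterexample.

Answer: No, x = 3 is not a counterexample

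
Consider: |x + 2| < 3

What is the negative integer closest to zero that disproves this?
Testing negative integers from -1 downward:
x = -1: LHS = |(-1) + 2| = |1| = 1; 1 < 3 — holds
x = -2: LHS = |(-2) + 2| = |0| = 0; 0 < 3 — holds
x = -3: LHS = |(-3) + 2| = |-1| = 1; 1 < 3 — holds
x = -4: LHS = |(-4) + 2| = |-2| = 2; 2 < 3 — holds
x = -5: LHS = |(-5) + 2| = |-3| = 3; 3 < 3 — FAILS  ← closest negative counterexample to 0

Answer: x = -5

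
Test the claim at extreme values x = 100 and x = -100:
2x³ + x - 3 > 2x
x = 100: LHS = 2·100³ + 100 - 3 = 2000097, RHS = 2·100 = 200; 2000097 > 200 — holds
x = -100: LHS = 2·(-100)³ + (-100) - 3 = -2000103, RHS = 2·(-100) = -200; -2000103 > -200 — FAILS

Answer: Partially: holds for x = 100, fails for x = -100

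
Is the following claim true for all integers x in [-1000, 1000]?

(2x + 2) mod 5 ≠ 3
The claim fails at x = -2:
x = -2: LHS = (2·(-2) + 2) mod 5 = (-2) mod 5 = 3; 3 ≠ 3 — FAILS

Because a single integer refutes it, the statement is false.

Answer: False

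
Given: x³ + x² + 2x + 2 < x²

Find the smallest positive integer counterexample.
Testing positive integers:
x = 1: LHS = 1³ + 1² + 2·1 + 2 = 6, RHS = 1² = 1; 6 < 1 — FAILS  ← smallest positive counterexample

Answer: x = 1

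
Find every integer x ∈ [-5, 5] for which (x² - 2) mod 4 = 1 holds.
For a polynomial with integer coefficients, its value mod 4 depends only on x mod 4, so it suffices to check one representative of each residue class, x = 0, 1, 2, 3:
x = 0: LHS = (0² - 2) mod 4 = (-2) mod 4 = 2; 2 = 1 — FAILS
x = 1: LHS = (1² - 2) mod 4 = (-1) mod 4 = 3; 3 = 1 — FAILS
x = 2: LHS = (2² - 2) mod 4 = 2 mod 4 = 2; 2 = 1 — FAILS
x = 3: LHS = (3² - 2) mod 4 = 7 mod 4 = 3; 3 = 1 — FAILS
The relation fails in every residue class, so the claimed relation (=) fails for every integer in [-5, 5].

Answer: None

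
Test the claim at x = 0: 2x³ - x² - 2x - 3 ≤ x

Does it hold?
x = 0: LHS = 2·0³ - 0² - 2·0 - 3 = -3; -3 ≤ 0 — holds

The relation is satisfied at x = 0.

Answer: Yes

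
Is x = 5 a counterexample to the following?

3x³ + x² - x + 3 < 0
Substitute x = 5 into the relation:
x = 5: LHS = 3·5³ + 5² - 5 + 3 = 398; 398 < 0 — FAILS

Since the claim fails at x = 5, this value is a counterexample.

Answer: Yes, x = 5 is a counterexample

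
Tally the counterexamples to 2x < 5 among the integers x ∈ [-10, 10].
Counterexamples in [-10, 10]: {3, 4, 5, 6, 7, 8, 9, 10}.

Counting them gives 8 values.

Answer: 8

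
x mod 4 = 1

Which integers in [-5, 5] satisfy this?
Holds for: {-3, 1, 5}
Fails for: {-5, -4, -2, -1, 0, 2, 3, 4}

Answer: {-3, 1, 5}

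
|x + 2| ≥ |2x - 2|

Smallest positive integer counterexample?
Testing positive integers:
x = 1: LHS = |1 + 2| = |3| = 3, RHS = |2·1 - 2| = |0| = 0; 3 ≥ 0 — holds
x = 2: LHS = |2 + 2| = |4| = 4, RHS = |2·2 - 2| = |2| = 2; 4 ≥ 2 — holds
x = 3: LHS = |3 + 2| = |5| = 5, RHS = |2·3 - 2| = |4| = 4; 5 ≥ 4 — holds
x = 4: LHS = |4 + 2| = |6| = 6, RHS = |2·4 - 2| = |6| = 6; 6 ≥ 6 — holds
x = 5: LHS = |5 + 2| = |7| = 7, RHS = |2·5 - 2| = |8| = 8; 7 ≥ 8 — FAILS  ← smallest positive counterexample

Answer: x = 5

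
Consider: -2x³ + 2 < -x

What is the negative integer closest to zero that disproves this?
Testing negative integers from -1 downward:
x = -1: LHS = -2·(-1)³ + 2 = 4, RHS = -(-1) = 1; 4 < 1 — FAILS  ← closest negative counterexample to 0

Answer: x = -1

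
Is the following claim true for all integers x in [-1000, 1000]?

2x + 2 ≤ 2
The claim fails at x = 1:
x = 1: LHS = 2·1 + 2 = 4; 4 ≤ 2 — FAILS

Because a single integer refutes it, the statement is false.

Answer: False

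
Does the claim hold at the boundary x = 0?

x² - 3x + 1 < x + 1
x = 0: LHS = 0² - 3·0 + 1 = 1, RHS = 0 + 1 = 1; 1 < 1 — FAILS

The relation fails at x = 0, so x = 0 is a counterexample.

Answer: No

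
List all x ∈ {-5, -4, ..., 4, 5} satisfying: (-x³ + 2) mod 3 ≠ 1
Holds for: {-4, -3, -1, 0, 2, 3, 5}
Fails for: {-5, -2, 1, 4}

Answer: {-4, -3, -1, 0, 2, 3, 5}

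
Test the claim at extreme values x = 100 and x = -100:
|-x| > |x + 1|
x = 100: LHS = |-100| = 100, RHS = |100 + 1| = |101| = 101; 100 > 101 — FAILS
x = -100: LHS = |-(-100)| = |100| = 100, RHS = |(-100) + 1| = |-99| = 99; 100 > 99 — holds

Answer: Partially: fails for x = 100, holds for x = -100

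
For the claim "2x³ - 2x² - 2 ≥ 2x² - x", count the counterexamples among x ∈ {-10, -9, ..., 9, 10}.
Counterexamples in [-10, 10]: {-10, -9, -8, -7, -6, -5, -4, -3, -2, -1, 0, 1}.

Counting them gives 12 values.

Answer: 12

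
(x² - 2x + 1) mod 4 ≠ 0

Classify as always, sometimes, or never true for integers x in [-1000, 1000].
Holds at x = 0: LHS = (0² - 2·0 + 1) mod 4 = 1 mod 4 = 1; 1 ≠ 0 — holds
Fails at x = 1: LHS = (1² - 2·1 + 1) mod 4 = 0 mod 4 = 0; 0 ≠ 0 — FAILS
It is satisfied by some integers in the range but not all.

Answer: Sometimes true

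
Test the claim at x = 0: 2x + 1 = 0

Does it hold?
x = 0: LHS = 2·0 + 1 = 1; 1 = 0 — FAILS

The relation fails at x = 0, so x = 0 is a counterexample.

Answer: No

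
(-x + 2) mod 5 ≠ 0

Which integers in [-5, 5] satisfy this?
Holds for: {-5, -4, -2, -1, 0, 1, 3, 4, 5}
Fails for: {-3, 2}

Answer: {-5, -4, -2, -1, 0, 1, 3, 4, 5}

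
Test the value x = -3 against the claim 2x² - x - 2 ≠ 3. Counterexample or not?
Substitute x = -3 into the relation:
x = -3: LHS = 2·(-3)² - (-3) - 2 = 19; 19 ≠ 3 — holds

The relation holds at x = -3, so it is not a counterexample.

Answer: No, x = -3 is not a counterexample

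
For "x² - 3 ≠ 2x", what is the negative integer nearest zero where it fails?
Testing negative integers from -1 downward:
x = -1: LHS = (-1)² - 3 = -2, RHS = 2·(-1) = -2; -2 ≠ -2 — FAILS  ← closest negative counterexample to 0

Answer: x = -1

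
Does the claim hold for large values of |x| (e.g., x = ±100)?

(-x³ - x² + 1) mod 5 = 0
x = 100: LHS = (-100³ - 100² + 1) mod 5 = (-1009999) mod 5 = 1; 1 = 0 — FAILS
x = -100: LHS = (-(-100)³ - (-100)² + 1) mod 5 = 990001 mod 5 = 1; 1 = 0 — FAILS

Answer: No, fails for both x = 100 and x = -100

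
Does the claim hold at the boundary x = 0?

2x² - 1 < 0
x = 0: LHS = 2·0² - 1 = -1; -1 < 0 — holds

The relation is satisfied at x = 0.

Answer: Yes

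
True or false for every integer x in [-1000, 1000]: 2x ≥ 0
The claim fails at x = -1:
x = -1: LHS = 2·(-1) = -2; -2 ≥ 0 — FAILS

Because a single integer refutes it, the statement is false.

Answer: False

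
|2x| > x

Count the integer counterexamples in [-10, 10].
Counterexamples in [-10, 10]: {0}.

Counting them gives 1 values.

Answer: 1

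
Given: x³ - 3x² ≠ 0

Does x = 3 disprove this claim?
Substitute x = 3 into the relation:
x = 3: LHS = 3³ - 3·3² = 0; 0 ≠ 0 — FAILS

Since the claim fails at x = 3, this value is a counterexample.

Answer: Yes, x = 3 is a counterexample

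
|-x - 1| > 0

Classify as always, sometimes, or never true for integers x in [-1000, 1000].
Holds at x = 0: LHS = |-0 - 1| = |-1| = 1; 1 > 0 — holds
Fails at x = -1: LHS = |-(-1) - 1| = |0| = 0; 0 > 0 — FAILS
It is satisfied by some integers in the range but not all.

Answer: Sometimes true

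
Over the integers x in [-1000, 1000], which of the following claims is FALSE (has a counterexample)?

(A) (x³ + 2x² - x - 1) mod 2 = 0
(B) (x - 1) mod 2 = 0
(A) x = 0: LHS = (0³ + 2·0² - 0 - 1) mod 2 = (-1) mod 2 = 1; 1 = 0 — FAILS
(B) x = 0: LHS = (0 - 1) mod 2 = (-1) mod 2 = 1; 1 = 0 — FAILS

Answer: Both A and B are false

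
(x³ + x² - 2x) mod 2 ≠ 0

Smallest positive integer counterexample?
Testing positive integers:
x = 1: LHS = (1³ + 1² - 2·1) mod 2 = 0 mod 2 = 0; 0 ≠ 0 — FAILS  ← smallest positive counterexample

Answer: x = 1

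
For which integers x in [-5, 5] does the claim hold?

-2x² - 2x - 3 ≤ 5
Over all integers in [-5, 5], LHS − RHS is largest at x = 0, where it equals -8:
x = 0: LHS = -2·0² - 2·0 - 3 = -3; -3 ≤ 5 — holds
At the ends of the range:
x = -5: LHS = -2·(-5)² - 2·(-5) - 3 = -43; -43 ≤ 5 — holds
x = 5: LHS = -2·5² - 2·5 - 3 = -63; -63 ≤ 5 — holds
Hence LHS − RHS is never positive, i.e. LHS ≤ RHS throughout, so the relation holds for every integer in [-5, 5].

Answer: All integers in [-5, 5]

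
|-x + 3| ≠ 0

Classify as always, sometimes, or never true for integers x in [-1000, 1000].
Holds at x = 0: LHS = |-0 + 3| = |3| = 3; 3 ≠ 0 — holds
Fails at x = 3: LHS = |-3 + 3| = |0| = 0; 0 ≠ 0 — FAILS
It is satisfied by some integers in the range but not all.

Answer: Sometimes true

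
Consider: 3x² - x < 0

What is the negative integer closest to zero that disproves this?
Testing negative integers from -1 downward:
x = -1: LHS = 3·(-1)² - (-1) = 4; 4 < 0 — FAILS  ← closest negative counterexample to 0

Answer: x = -1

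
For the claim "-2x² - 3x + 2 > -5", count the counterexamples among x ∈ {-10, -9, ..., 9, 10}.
Counterexamples in [-10, 10]: {-10, -9, -8, -7, -6, -5, -4, -3, 2, 3, 4, 5, 6, 7, 8, 9, 10}.

Counting them gives 17 values.

Answer: 17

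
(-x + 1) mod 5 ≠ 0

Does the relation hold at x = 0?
x = 0: LHS = (-0 + 1) mod 5 = 1 mod 5 = 1; 1 ≠ 0 — holds

The relation is satisfied at x = 0.

Answer: Yes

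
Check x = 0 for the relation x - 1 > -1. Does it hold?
x = 0: LHS = 0 - 1 = -1; -1 > -1 — FAILS

The relation fails at x = 0, so x = 0 is a counterexample.

Answer: No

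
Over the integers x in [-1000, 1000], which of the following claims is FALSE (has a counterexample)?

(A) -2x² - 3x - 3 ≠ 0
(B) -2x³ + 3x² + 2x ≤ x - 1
(A) Over all integers in [-1000, 1000], LHS − RHS is always negative; it is closest to 0 at x = -1, where it equals -2:
x = -1: LHS = -2·(-1)² - 3·(-1) - 3 = -2; -2 ≠ 0 — holds
At the ends of the range:
x = -1000: LHS = -2·(-1000)² - 3·(-1000) - 3 = -1997003; -1997003 ≠ 0 — holds
x = 1000: LHS = -2·1000² - 3·1000 - 3 = -2003003; -2003003 ≠ 0 — holds
Hence LHS − RHS is never 0, i.e. the two sides are never equal, so the relation holds for every integer in [-1000, 1000].

(B) x = 0: LHS = -2·0³ + 3·0² + 2·0 = 0, RHS = 0 - 1 = -1; 0 ≤ -1 — FAILS

Only (B) has a counterexample.

Answer: B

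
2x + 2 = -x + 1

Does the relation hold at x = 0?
x = 0: LHS = 2·0 + 2 = 2, RHS = -0 + 1 = 1; 2 = 1 — FAILS

The relation fails at x = 0, so x = 0 is a counterexample.

Answer: No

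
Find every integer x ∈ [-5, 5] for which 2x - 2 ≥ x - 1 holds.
Holds for: {1, 2, 3, 4, 5}
Fails for: {-5, -4, -3, -2, -1, 0}

Answer: {1, 2, 3, 4, 5}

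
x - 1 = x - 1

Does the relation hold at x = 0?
x = 0: LHS = 0 - 1 = -1, RHS = 0 - 1 = -1; -1 = -1 — holds

The relation is satisfied at x = 0.

Answer: Yes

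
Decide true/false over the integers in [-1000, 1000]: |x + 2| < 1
The claim fails at x = 0:
x = 0: LHS = |0 + 2| = |2| = 2; 2 < 1 — FAILS

Because a single integer refutes it, the statement is false.

Answer: False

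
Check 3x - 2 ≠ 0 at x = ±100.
x = 100: LHS = 3·100 - 2 = 298; 298 ≠ 0 — holds
x = -100: LHS = 3·(-100) - 2 = -302; -302 ≠ 0 — holds

Answer: Yes, holds for both x = 100 and x = -100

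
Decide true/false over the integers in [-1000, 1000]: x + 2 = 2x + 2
The claim fails at x = 1:
x = 1: LHS = 1 + 2 = 3, RHS = 2·1 + 2 = 4; 3 = 4 — FAILS

Because a single integer refutes it, the statement is false.

Answer: False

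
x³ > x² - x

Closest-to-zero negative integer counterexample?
Testing negative integers from -1 downward:
x = -1: LHS = (-1)³ = -1, RHS = (-1)² - (-1) = 2; -1 > 2 — FAILS  ← closest negative counterexample to 0

Answer: x = -1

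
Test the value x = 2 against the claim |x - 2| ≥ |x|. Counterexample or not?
Substitute x = 2 into the relation:
x = 2: LHS = |2 - 2| = |0| = 0, RHS = |2| = 2; 0 ≥ 2 — FAILS

Since the claim fails at x = 2, this value is a counterexample.

Answer: Yes, x = 2 is a counterexample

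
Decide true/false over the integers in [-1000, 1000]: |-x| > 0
The claim fails at x = 0:
x = 0: LHS = |-0| = |0| = 0; 0 > 0 — FAILS

Because a single integer refutes it, the statement is false.

Answer: False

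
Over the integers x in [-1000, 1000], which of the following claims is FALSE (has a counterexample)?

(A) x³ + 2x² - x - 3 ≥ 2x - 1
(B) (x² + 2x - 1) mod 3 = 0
(A) x = 0: LHS = 0³ + 2·0² - 0 - 3 = -3, RHS = 2·0 - 1 = -1; -3 ≥ -1 — FAILS
(B) x = 0: LHS = (0² + 2·0 - 1) mod 3 = (-1) mod 3 = 2; 2 = 0 — FAILS

Answer: Both A and B are false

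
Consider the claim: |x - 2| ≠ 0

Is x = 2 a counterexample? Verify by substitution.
Substitute x = 2 into the relation:
x = 2: LHS = |2 - 2| = |0| = 0; 0 ≠ 0 — FAILS

Since the claim fails at x = 2, this value is a counterexample.

Answer: Yes, x = 2 is a counterexample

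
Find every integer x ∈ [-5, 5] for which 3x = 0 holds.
Holds for: {0}
Fails for: {-5, -4, -3, -2, -1, 1, 2, 3, 4, 5}

Answer: {0}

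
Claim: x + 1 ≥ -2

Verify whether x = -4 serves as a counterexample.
Substitute x = -4 into the relation:
x = -4: LHS = (-4) + 1 = -3; -3 ≥ -2 — FAILS

Since the claim fails at x = -4, this value is a counterexample.

Answer: Yes, x = -4 is a counterexample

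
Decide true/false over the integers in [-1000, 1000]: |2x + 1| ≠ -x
The claim fails at x = -1:
x = -1: LHS = |2·(-1) + 1| = |-1| = 1, RHS = -(-1) = 1; 1 ≠ 1 — FAILS

Because a single integer refutes it, the statement is false.

Answer: False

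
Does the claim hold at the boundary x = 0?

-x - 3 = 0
x = 0: LHS = -0 - 3 = -3; -3 = 0 — FAILS

The relation fails at x = 0, so x = 0 is a counterexample.

Answer: No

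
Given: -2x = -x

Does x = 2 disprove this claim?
Substitute x = 2 into the relation:
x = 2: LHS = -2·2 = -4; -4 = -2 — FAILS

Since the claim fails at x = 2, this value is a counterexample.

Answer: Yes, x = 2 is a counterexample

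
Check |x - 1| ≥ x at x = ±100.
x = 100: LHS = |100 - 1| = |99| = 99; 99 ≥ 100 — FAILS
x = -100: LHS = |(-100) - 1| = |-101| = 101; 101 ≥ -100 — holds

Answer: Partially: fails for x = 100, holds for x = -100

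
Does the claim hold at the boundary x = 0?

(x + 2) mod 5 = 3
x = 0: LHS = (0 + 2) mod 5 = 2 mod 5 = 2; 2 = 3 — FAILS

The relation fails at x = 0, so x = 0 is a counterexample.

Answer: No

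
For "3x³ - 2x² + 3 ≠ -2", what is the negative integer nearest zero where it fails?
Testing negative integers from -1 downward:
x = -1: LHS = 3·(-1)³ - 2·(-1)² + 3 = -2; -2 ≠ -2 — FAILS  ← closest negative counterexample to 0

Answer: x = -1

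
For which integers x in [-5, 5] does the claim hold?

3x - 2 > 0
Holds for: {1, 2, 3, 4, 5}
Fails for: {-5, -4, -3, -2, -1, 0}

Answer: {1, 2, 3, 4, 5}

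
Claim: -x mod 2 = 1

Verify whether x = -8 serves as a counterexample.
Substitute x = -8 into the relation:
x = -8: LHS = (-(-8)) mod 2 = 8 mod 2 = 0; 0 = 1 — FAILS

Since the claim fails at x = -8, this value is a counterexample.

Answer: Yes, x = -8 is a counterexample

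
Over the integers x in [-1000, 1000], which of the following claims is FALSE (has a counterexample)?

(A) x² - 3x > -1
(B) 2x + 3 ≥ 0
(A) x = 1: LHS = 1² - 3·1 = -2; -2 > -1 — FAILS
(B) x = -2: LHS = 2·(-2) + 3 = -1; -1 ≥ 0 — FAILS

Answer: Both A and B are false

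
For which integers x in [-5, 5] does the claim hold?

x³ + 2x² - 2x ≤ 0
Holds for: {-5, -4, -3, 0}
Fails for: {-2, -1, 1, 2, 3, 4, 5}

Answer: {-5, -4, -3, 0}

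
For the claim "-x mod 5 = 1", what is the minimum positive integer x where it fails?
Testing positive integers:
x = 1: LHS = (-1) mod 5 = 4; 4 = 1 — FAILS  ← smallest positive counterexample

Answer: x = 1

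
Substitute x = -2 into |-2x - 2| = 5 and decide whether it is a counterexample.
Substitute x = -2 into the relation:
x = -2: LHS = |-2·(-2) - 2| = |2| = 2; 2 = 5 — FAILS

Since the claim fails at x = -2, this value is a counterexample.

Answer: Yes, x = -2 is a counterexample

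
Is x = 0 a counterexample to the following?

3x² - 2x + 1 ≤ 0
Substitute x = 0 into the relation:
x = 0: LHS = 3·0² - 2·0 + 1 = 1; 1 ≤ 0 — FAILS

Since the claim fails at x = 0, this value is a counterexample.

Answer: Yes, x = 0 is a counterexample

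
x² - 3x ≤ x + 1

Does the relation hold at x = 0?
x = 0: LHS = 0² - 3·0 = 0, RHS = 0 + 1 = 1; 0 ≤ 1 — holds

The relation is satisfied at x = 0.

Answer: Yes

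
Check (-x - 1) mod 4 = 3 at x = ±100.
x = 100: LHS = (-100 - 1) mod 4 = (-101) mod 4 = 3; 3 = 3 — holds
x = -100: LHS = (-(-100) - 1) mod 4 = 99 mod 4 = 3; 3 = 3 — holds

Answer: Yes, holds for both x = 100 and x = -100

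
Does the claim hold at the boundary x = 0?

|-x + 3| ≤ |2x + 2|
x = 0: LHS = |-0 + 3| = |3| = 3, RHS = |2·0 + 2| = |2| = 2; 3 ≤ 2 — FAILS

The relation fails at x = 0, so x = 0 is a counterexample.

Answer: No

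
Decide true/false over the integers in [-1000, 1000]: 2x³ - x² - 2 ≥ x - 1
The claim fails at x = 0:
x = 0: LHS = 2·0³ - 0² - 2 = -2, RHS = 0 - 1 = -1; -2 ≥ -1 — FAILS

Because a single integer refutes it, the statement is false.

Answer: False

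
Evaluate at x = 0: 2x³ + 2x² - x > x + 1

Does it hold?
x = 0: LHS = 2·0³ + 2·0² - 0 = 0, RHS = 0 + 1 = 1; 0 > 1 — FAILS

The relation fails at x = 0, so x = 0 is a counterexample.

Answer: No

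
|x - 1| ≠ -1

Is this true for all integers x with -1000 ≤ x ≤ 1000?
An absolute value is never negative, so the left side is ≥ 0 for every x, while the right side is -1. Tightest case in [-1000, 1000] is x = 1:
x = 1: LHS = |1 - 1| = |0| = 0; 0 ≠ -1 — holds
Hence LHS − RHS is never 0, i.e. the two sides are never equal, so the relation holds for every integer in [-1000, 1000].

No counterexample exists.

Answer: True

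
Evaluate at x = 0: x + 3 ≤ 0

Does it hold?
x = 0: LHS = 0 + 3 = 3; 3 ≤ 0 — FAILS

The relation fails at x = 0, so x = 0 is a counterexample.

Answer: No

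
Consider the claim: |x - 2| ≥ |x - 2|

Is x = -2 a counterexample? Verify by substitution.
Substitute x = -2 into the relation:
x = -2: LHS = |(-2) - 2| = |-4| = 4, RHS = |(-2) - 2| = |-4| = 4; 4 ≥ 4 — holds

The relation holds at x = -2, so it is not a counterexample.

Answer: No, x = -2 is not a counterexample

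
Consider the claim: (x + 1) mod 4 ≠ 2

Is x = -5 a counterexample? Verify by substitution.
Substitute x = -5 into the relation:
x = -5: LHS = ((-5) + 1) mod 4 = (-4) mod 4 = 0; 0 ≠ 2 — holds

The claim holds here, so x = -5 is not a counterexample. (A counterexample exists elsewhere, e.g. x = 1.)

Answer: No, x = -5 is not a counterexample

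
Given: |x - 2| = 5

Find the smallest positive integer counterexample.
Testing positive integers:
x = 1: LHS = |1 - 2| = |-1| = 1; 1 = 5 — FAILS  ← smallest positive counterexample

Answer: x = 1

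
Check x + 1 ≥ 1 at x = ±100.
x = 100: LHS = 100 + 1 = 101; 101 ≥ 1 — holds
x = -100: LHS = (-100) + 1 = -99; -99 ≥ 1 — FAILS

Answer: Partially: holds for x = 100, fails for x = -100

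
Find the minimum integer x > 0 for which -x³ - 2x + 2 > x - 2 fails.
Testing positive integers:
x = 1: LHS = -1³ - 2·1 + 2 = -1, RHS = 1 - 2 = -1; -1 > -1 — FAILS  ← smallest positive counterexample

Answer: x = 1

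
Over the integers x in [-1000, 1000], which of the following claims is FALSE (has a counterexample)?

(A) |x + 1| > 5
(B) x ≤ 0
(A) x = 0: LHS = |0 + 1| = |1| = 1; 1 > 5 — FAILS
(B) x = 1: 1 ≤ 0 — FAILS

Answer: Both A and B are false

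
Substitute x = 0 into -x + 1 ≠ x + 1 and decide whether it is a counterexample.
Substitute x = 0 into the relation:
x = 0: LHS = -0 + 1 = 1, RHS = 0 + 1 = 1; 1 ≠ 1 — FAILS

Since the claim fails at x = 0, this value is a counterexample.

Answer: Yes, x = 0 is a counterexample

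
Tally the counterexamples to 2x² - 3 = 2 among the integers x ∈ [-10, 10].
Counterexamples in [-10, 10]: {-10, -9, -8, -7, -6, -5, -4, -3, -2, -1, 0, 1, 2, 3, 4, 5, 6, 7, 8, 9, 10}.

Counting them gives 21 values.

Answer: 21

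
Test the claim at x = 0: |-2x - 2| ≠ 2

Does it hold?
x = 0: LHS = |-2·0 - 2| = |-2| = 2; 2 ≠ 2 — FAILS

The relation fails at x = 0, so x = 0 is a counterexample.

Answer: No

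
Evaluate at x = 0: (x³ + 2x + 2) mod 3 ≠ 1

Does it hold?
x = 0: LHS = (0³ + 2·0 + 2) mod 3 = 2 mod 3 = 2; 2 ≠ 1 — holds

The relation is satisfied at x = 0.

Answer: Yes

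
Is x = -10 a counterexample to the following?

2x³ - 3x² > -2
Substitute x = -10 into the relation:
x = -10: LHS = 2·(-10)³ - 3·(-10)² = -2300; -2300 > -2 — FAILS

Since the claim fails at x = -10, this value is a counterexample.

Answer: Yes, x = -10 is a counterexample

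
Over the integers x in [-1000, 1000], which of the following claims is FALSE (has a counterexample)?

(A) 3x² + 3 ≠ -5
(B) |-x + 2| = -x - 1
(A) Over all integers in [-1000, 1000], LHS − RHS is always positive; it is smallest at x = 0, where it equals 8:
x = 0: LHS = 3·0² + 3 = 3; 3 ≠ -5 — holds
At the ends of the range:
x = -1000: LHS = 3·(-1000)² + 3 = 3000003; 3000003 ≠ -5 — holds
x = 1000: LHS = 3·1000² + 3 = 3000003; 3000003 ≠ -5 — holds
Hence LHS − RHS is never 0, i.e. the two sides are never equal, so the relation holds for every integer in [-1000, 1000].

(B) x = 0: LHS = |-0 + 2| = |2| = 2, RHS = -0 - 1 = -1; 2 = -1 — FAILS

Only (B) has a counterexample.

Answer: B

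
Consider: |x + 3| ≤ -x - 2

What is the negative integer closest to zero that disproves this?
Testing negative integers from -1 downward:
x = -1: LHS = |(-1) + 3| = |2| = 2, RHS = -(-1) - 2 = -1; 2 ≤ -1 — FAILS  ← closest negative counterexample to 0

Answer: x = -1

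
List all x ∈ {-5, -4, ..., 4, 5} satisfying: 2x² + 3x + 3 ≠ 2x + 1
Over all integers in [-5, 5], LHS − RHS is always positive; it is smallest at x = 0, where it equals 2:
x = 0: LHS = 2·0² + 3·0 + 3 = 3, RHS = 2·0 + 1 = 1; 3 ≠ 1 — holds
At the ends of the range:
x = -5: LHS = 2·(-5)² + 3·(-5) + 3 = 38, RHS = 2·(-5) + 1 = -9; 38 ≠ -9 — holds
x = 5: LHS = 2·5² + 3·5 + 3 = 68, RHS = 2·5 + 1 = 11; 68 ≠ 11 — holds
Hence LHS − RHS is never 0, i.e. the two sides are never equal, so the relation holds for every integer in [-5, 5].

Answer: All integers in [-5, 5]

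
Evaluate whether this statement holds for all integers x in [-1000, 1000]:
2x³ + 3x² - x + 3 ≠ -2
Track d = LHS − RHS over the integers in [-1000, 1000]. Equality would need d = 0, but d changes sign only between consecutive integers, jumping over 0:
x = -3: LHS = 2·(-3)³ + 3·(-3)² - (-3) + 3 = -21; -21 ≠ -2 — holds  (d = -19)
x = -2: LHS = 2·(-2)³ + 3·(-2)² - (-2) + 3 = 1; 1 ≠ -2 — holds  (d = 3)
Away from these crossings d keeps a constant sign, and checking every integer in [-1000, 1000] confirms d ≠ 0 throughout. Hence the two sides are never equal, so the relation holds for every integer in [-1000, 1000].

No counterexample exists.

Answer: True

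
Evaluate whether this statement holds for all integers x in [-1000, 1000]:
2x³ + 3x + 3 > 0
The claim fails at x = -1:
x = -1: LHS = 2·(-1)³ + 3·(-1) + 3 = -2; -2 > 0 — FAILS

Because a single integer refutes it, the statement is false.

Answer: False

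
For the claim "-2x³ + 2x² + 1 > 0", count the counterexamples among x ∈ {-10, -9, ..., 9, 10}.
Counterexamples in [-10, 10]: {2, 3, 4, 5, 6, 7, 8, 9, 10}.

Counting them gives 9 values.

Answer: 9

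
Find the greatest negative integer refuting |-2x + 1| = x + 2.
Testing negative integers from -1 downward:
x = -1: LHS = |-2·(-1) + 1| = |3| = 3, RHS = (-1) + 2 = 1; 3 = 1 — FAILS  ← closest negative counterexample to 0

Answer: x = -1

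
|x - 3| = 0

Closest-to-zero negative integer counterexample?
Testing negative integers from -1 downward:
x = -1: LHS = |(-1) - 3| = |-4| = 4; 4 = 0 — FAILS  ← closest negative counterexample to 0

Answer: x = -1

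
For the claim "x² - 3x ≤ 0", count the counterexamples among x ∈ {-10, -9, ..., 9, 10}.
Counterexamples in [-10, 10]: {-10, -9, -8, -7, -6, -5, -4, -3, -2, -1, 4, 5, 6, 7, 8, 9, 10}.

Counting them gives 17 values.

Answer: 17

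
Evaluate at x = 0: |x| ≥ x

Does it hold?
x = 0: LHS = |0| = 0; 0 ≥ 0 — holds

The relation is satisfied at x = 0.

Answer: Yes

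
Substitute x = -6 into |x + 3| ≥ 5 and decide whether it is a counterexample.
Substitute x = -6 into the relation:
x = -6: LHS = |(-6) + 3| = |-3| = 3; 3 ≥ 5 — FAILS

Since the claim fails at x = -6, this value is a counterexample.

Answer: Yes, x = -6 is a counterexample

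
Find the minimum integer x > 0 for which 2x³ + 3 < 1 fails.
Testing positive integers:
x = 1: LHS = 2·1³ + 3 = 5; 5 < 1 — FAILS  ← smallest positive counterexample

Answer: x = 1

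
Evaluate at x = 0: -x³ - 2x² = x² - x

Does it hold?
x = 0: LHS = -0³ - 2·0² = 0, RHS = 0² - 0 = 0; 0 = 0 — holds

The relation is satisfied at x = 0.

Answer: Yes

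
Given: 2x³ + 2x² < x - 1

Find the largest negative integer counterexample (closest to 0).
Testing negative integers from -1 downward:
x = -1: LHS = 2·(-1)³ + 2·(-1)² = 0, RHS = (-1) - 1 = -2; 0 < -2 — FAILS  ← closest negative counterexample to 0

Answer: x = -1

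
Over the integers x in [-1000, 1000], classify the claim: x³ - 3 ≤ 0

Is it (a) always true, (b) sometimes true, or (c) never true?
Holds at x = 0: LHS = 0³ - 3 = -3; -3 ≤ 0 — holds
Fails at x = 2: LHS = 2³ - 3 = 5; 5 ≤ 0 — FAILS
It is satisfied by some integers in the range but not all.

Answer: Sometimes true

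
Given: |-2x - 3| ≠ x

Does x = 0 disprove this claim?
Substitute x = 0 into the relation:
x = 0: LHS = |-2·0 - 3| = |-3| = 3; 3 ≠ 0 — holds

The relation holds at x = 0, so it is not a counterexample.

Answer: No, x = 0 is not a counterexample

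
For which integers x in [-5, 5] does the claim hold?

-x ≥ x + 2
Holds for: {-5, -4, -3, -2, -1}
Fails for: {0, 1, 2, 3, 4, 5}

Answer: {-5, -4, -3, -2, -1}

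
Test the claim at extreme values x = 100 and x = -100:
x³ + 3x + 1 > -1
x = 100: LHS = 100³ + 3·100 + 1 = 1000301; 1000301 > -1 — holds
x = -100: LHS = (-100)³ + 3·(-100) + 1 = -1000299; -1000299 > -1 — FAILS

Answer: Partially: holds for x = 100, fails for x = -100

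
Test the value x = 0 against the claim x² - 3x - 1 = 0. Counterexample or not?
Substitute x = 0 into the relation:
x = 0: LHS = 0² - 3·0 - 1 = -1; -1 = 0 — FAILS

Since the claim fails at x = 0, this value is a counterexample.

Answer: Yes, x = 0 is a counterexample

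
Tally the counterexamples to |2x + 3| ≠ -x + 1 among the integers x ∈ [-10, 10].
Counterexamples in [-10, 10]: {-4}.

Counting them gives 1 values.

Answer: 1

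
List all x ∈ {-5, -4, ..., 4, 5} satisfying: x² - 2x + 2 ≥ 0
Over all integers in [-5, 5], LHS − RHS is smallest at x = 1, where it equals 1:
x = 1: LHS = 1² - 2·1 + 2 = 1; 1 ≥ 0 — holds
At the ends of the range:
x = -5: LHS = (-5)² - 2·(-5) + 2 = 37; 37 ≥ 0 — holds
x = 5: LHS = 5² - 2·5 + 2 = 17; 17 ≥ 0 — holds
Hence LHS − RHS is never negative, i.e. LHS ≥ RHS throughout, so the relation holds for every integer in [-5, 5].

Answer: All integers in [-5, 5]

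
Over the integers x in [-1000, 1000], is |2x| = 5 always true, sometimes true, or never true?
Track d = LHS − RHS over the integers in [-1000, 1000]. Equality would need d = 0, but d changes sign only between consecutive integers, jumping over 0:
x = -3: LHS = |2·(-3)| = |-6| = 6; 6 = 5 — FAILS  (d = 1)
x = -2: LHS = |2·(-2)| = |-4| = 4; 4 = 5 — FAILS  (d = -1)
x = 2: LHS = |2·2| = |4| = 4; 4 = 5 — FAILS  (d = -1)
x = 3: LHS = |2·3| = |6| = 6; 6 = 5 — FAILS  (d = 1)
Away from these crossings d keeps a constant sign, and checking every integer in [-1000, 1000] confirms d ≠ 0 throughout. Hence the two sides are never equal, so the claimed relation (=) fails for every integer in [-1000, 1000].

No integer in the range satisfies it.

Answer: Never true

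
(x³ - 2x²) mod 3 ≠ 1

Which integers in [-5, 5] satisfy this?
For a polynomial with integer coefficients, its value mod 3 depends only on x mod 3, so it suffices to check one representative of each residue class, x = 0, 1, 2:
x = 0: LHS = (0³ - 2·0²) mod 3 = 0 mod 3 = 0; 0 ≠ 1 — holds
x = 1: LHS = (1³ - 2·1²) mod 3 = (-1) mod 3 = 2; 2 ≠ 1 — holds
x = 2: LHS = (2³ - 2·2²) mod 3 = 0 mod 3 = 0; 0 ≠ 1 — holds
The relation holds in every residue class, so the relation holds for every integer in [-5, 5].

Answer: All integers in [-5, 5]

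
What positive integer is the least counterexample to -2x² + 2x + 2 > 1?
Testing positive integers:
x = 1: LHS = -2·1² + 2·1 + 2 = 2; 2 > 1 — holds
x = 2: LHS = -2·2² + 2·2 + 2 = -2; -2 > 1 — FAILS  ← smallest positive counterexample

Answer: x = 2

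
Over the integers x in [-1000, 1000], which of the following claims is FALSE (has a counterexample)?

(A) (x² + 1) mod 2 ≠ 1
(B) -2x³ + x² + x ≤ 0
(A) x = 0: LHS = (0² + 1) mod 2 = 1 mod 2 = 1; 1 ≠ 1 — FAILS
(B) x = -1: LHS = -2·(-1)³ + (-1)² + (-1) = 2; 2 ≤ 0 — FAILS

Answer: Both A and B are false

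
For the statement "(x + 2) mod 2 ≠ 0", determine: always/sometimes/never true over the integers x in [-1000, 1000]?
Holds at x = 1: LHS = (1 + 2) mod 2 = 3 mod 2 = 1; 1 ≠ 0 — holds
Fails at x = 0: LHS = (0 + 2) mod 2 = 2 mod 2 = 0; 0 ≠ 0 — FAILS
It is satisfied by some integers in the range but not all.

Answer: Sometimes true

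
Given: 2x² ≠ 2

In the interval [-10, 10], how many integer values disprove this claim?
Counterexamples in [-10, 10]: {-1, 1}.

Counting them gives 2 values.

Answer: 2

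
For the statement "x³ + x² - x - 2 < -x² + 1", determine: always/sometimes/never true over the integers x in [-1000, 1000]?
Holds at x = 0: LHS = 0³ + 0² - 0 - 2 = -2, RHS = -0² + 1 = 1; -2 < 1 — holds
Fails at x = 2: LHS = 2³ + 2² - 2 - 2 = 8, RHS = -2² + 1 = -3; 8 < -3 — FAILS
It is satisfied by some integers in the range but not all.

Answer: Sometimes true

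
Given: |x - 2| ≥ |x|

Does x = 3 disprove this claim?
Substitute x = 3 into the relation:
x = 3: LHS = |3 - 2| = |1| = 1, RHS = |3| = 3; 1 ≥ 3 — FAILS

Since the claim fails at x = 3, this value is a counterexample.

Answer: Yes, x = 3 is a counterexample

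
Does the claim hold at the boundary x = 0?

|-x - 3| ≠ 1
x = 0: LHS = |-0 - 3| = |-3| = 3; 3 ≠ 1 — holds

The relation is satisfied at x = 0.

Answer: Yes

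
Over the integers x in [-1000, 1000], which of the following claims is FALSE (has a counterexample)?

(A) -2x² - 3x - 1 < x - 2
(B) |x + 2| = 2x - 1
(A) x = 0: LHS = -2·0² - 3·0 - 1 = -1, RHS = 0 - 2 = -2; -1 < -2 — FAILS
(B) x = 0: LHS = |0 + 2| = |2| = 2, RHS = 2·0 - 1 = -1; 2 = -1 — FAILS

Answer: Both A and B are false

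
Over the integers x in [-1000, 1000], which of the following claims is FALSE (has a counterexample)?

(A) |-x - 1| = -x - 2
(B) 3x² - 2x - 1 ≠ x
(A) x = 0: LHS = |-0 - 1| = |-1| = 1, RHS = -0 - 2 = -2; 1 = -2 — FAILS

(B) Track d = LHS − RHS over the integers in [-1000, 1000]. Equality would need d = 0, but d changes sign only between consecutive integers, jumping over 0:
x = -1: LHS = 3·(-1)² - 2·(-1) - 1 = 4; 4 ≠ -1 — holds  (d = 5)
x = 0: LHS = 3·0² - 2·0 - 1 = -1; -1 ≠ 0 — holds  (d = -1)
x = 1: LHS = 3·1² - 2·1 - 1 = 0; 0 ≠ 1 — holds  (d = -1)
x = 2: LHS = 3·2² - 2·2 - 1 = 7; 7 ≠ 2 — holds  (d = 5)
Away from these crossings d keeps a constant sign, and checking every integer in [-1000, 1000] confirms d ≠ 0 throughout. Hence the two sides are never equal, so the relation holds for every integer in [-1000, 1000].

Only (A) has a counterexample.

Answer: A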